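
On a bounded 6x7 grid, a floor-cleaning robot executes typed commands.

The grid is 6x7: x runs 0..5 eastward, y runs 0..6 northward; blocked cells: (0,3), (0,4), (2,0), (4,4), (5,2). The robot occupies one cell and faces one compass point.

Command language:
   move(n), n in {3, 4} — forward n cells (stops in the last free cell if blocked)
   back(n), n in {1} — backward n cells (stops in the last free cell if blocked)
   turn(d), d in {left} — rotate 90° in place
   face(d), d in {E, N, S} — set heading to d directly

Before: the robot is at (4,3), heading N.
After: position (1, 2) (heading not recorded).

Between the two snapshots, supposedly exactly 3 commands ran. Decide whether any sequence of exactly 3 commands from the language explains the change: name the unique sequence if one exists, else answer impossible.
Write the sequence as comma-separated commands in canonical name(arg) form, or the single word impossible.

key: running move(3) before back(1) would end elsewhere — order is forced
from: at (4,3), heading N
t=1 back(1) ⇒ at (4,2), heading N
t=2 turn(left) ⇒ at (4,2), heading W
t=3 move(3) ⇒ at (1,2), heading W
uniquely the one of 343 3-step routes that fits.

back(1), turn(left), move(3)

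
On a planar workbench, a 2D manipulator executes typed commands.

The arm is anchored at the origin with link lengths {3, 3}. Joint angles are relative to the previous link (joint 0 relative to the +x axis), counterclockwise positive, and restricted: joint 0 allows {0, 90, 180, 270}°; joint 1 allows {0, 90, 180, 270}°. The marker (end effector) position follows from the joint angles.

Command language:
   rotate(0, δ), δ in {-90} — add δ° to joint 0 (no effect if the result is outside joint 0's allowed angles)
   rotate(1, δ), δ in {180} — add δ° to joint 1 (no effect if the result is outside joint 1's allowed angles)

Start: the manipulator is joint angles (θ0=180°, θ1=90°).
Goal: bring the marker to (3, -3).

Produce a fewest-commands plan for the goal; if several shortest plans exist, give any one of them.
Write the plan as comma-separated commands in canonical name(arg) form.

initial: joint angles (θ0=180°, θ1=90°)
t=1 rotate(0, -90) ⇒ joint angles (θ0=90°, θ1=90°)
t=2 rotate(0, -90) ⇒ joint angles (θ0=0°, θ1=90°)
t=3 rotate(0, -90) ⇒ joint angles (θ0=270°, θ1=90°)
no 2-step plan works, so 3 is optimal.

rotate(0, -90), rotate(0, -90), rotate(0, -90)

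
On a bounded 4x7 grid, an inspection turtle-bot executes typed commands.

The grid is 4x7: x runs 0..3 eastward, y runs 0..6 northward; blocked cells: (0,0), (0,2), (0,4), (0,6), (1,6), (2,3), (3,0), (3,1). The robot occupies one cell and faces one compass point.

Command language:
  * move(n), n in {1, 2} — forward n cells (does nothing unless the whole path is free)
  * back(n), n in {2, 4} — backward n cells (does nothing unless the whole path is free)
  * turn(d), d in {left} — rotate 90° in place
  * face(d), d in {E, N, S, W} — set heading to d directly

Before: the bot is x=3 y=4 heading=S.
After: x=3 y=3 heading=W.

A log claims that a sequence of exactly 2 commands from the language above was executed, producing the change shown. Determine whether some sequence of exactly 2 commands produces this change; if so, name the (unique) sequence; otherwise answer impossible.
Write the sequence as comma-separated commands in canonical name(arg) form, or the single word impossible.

key: position moved to (3,3) AND the heading swung to W — translation plus rotation needed
from: x=3 y=4 heading=S
t=1 move(1) ⇒ x=3 y=3 heading=S
t=2 face(W) ⇒ x=3 y=3 heading=W
no other 2-command option fits: unique.

move(1), face(W)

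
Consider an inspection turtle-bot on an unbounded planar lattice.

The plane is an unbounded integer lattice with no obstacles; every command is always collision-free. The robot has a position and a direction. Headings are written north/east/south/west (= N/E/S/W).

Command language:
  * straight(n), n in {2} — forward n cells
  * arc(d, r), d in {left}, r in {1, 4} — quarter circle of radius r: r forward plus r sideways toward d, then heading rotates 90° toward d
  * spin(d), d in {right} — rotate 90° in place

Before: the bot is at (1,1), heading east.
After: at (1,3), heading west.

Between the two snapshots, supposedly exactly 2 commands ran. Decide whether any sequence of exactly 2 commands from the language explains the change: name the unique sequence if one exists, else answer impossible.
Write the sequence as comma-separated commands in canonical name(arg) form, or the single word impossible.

key: position moved to (1,3) AND the heading swung to W — translation plus rotation needed
initial: at (1,1), heading east
step 1 (arc(left, 1)): at (2,2), heading north
step 2 (arc(left, 1)): at (1,3), heading west
no other 2-command option fits: unique.

arc(left, 1), arc(left, 1)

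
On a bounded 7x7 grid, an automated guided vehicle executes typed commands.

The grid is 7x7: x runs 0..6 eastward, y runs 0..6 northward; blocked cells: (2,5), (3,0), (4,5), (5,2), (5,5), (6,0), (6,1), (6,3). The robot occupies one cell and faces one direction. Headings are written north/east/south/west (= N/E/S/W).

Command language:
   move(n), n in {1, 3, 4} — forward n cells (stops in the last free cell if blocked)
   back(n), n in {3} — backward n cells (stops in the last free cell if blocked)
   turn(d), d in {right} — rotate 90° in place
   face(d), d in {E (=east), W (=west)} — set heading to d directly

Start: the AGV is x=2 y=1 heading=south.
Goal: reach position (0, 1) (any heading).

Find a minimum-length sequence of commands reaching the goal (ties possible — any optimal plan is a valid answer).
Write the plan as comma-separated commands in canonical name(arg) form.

turn(right), move(3)

t0: x=2 y=1 heading=south
1. turn(right) → x=2 y=1 heading=west
2. move(3) → x=0 y=1 heading=west
minimal: 2 command(s), checked below 2.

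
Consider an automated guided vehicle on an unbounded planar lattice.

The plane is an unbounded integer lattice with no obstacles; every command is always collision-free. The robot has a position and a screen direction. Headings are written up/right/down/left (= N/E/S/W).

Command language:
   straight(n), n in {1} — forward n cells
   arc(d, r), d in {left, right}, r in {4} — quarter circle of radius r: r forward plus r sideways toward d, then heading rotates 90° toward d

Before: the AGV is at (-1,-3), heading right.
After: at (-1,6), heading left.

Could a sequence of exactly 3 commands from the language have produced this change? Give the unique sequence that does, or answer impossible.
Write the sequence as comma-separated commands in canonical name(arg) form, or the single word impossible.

arc(left, 4), straight(1), arc(left, 4)

key: position moved to (-1,6) AND the heading swung to W — translation plus rotation needed
initial: at (-1,-3), heading right
step 1 (arc(left, 4)): at (3,1), heading up
step 2 (straight(1)): at (3,2), heading up
step 3 (arc(left, 4)): at (-1,6), heading left
uniquely the one of 27 3-step routes that fits.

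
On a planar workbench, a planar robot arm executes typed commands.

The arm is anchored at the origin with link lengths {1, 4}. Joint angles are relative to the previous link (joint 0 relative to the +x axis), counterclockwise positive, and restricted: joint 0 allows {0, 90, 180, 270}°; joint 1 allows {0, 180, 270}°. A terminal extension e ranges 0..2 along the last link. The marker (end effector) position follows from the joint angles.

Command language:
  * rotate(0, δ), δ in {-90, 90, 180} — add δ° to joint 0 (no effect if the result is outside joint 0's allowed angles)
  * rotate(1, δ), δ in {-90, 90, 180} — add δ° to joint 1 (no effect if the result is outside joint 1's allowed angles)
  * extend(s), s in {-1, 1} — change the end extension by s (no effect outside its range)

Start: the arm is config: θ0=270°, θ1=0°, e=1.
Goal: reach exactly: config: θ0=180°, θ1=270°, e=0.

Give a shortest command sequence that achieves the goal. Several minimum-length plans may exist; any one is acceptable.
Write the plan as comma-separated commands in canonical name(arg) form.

rotate(1, -90), extend(-1), rotate(0, -90)

t0: config: θ0=270°, θ1=0°, e=1
[1] after rotate(1, -90): config: θ0=270°, θ1=270°, e=1
[2] after extend(-1): config: θ0=270°, θ1=270°, e=0
[3] after rotate(0, -90): config: θ0=180°, θ1=270°, e=0
shorter routes all fall short; 3 is best.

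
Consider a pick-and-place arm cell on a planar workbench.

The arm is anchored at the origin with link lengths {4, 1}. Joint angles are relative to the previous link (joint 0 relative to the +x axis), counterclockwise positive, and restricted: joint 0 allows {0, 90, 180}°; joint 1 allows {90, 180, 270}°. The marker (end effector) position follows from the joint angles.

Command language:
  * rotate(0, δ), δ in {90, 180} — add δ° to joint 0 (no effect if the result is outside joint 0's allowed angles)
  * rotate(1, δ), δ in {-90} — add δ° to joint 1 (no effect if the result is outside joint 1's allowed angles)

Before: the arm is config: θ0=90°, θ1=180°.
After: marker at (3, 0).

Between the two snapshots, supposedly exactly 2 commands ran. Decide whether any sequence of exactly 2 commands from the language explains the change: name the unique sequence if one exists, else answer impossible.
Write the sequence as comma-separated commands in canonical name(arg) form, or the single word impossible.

key: running rotate(0, 180) before rotate(0, 90) would end elsewhere — order is forced
initial: config: θ0=90°, θ1=180°
step 1 (rotate(0, 90)): config: θ0=180°, θ1=180°
step 2 (rotate(0, 180)): config: θ0=0°, θ1=180°
no other 2-command option fits: unique.

rotate(0, 90), rotate(0, 180)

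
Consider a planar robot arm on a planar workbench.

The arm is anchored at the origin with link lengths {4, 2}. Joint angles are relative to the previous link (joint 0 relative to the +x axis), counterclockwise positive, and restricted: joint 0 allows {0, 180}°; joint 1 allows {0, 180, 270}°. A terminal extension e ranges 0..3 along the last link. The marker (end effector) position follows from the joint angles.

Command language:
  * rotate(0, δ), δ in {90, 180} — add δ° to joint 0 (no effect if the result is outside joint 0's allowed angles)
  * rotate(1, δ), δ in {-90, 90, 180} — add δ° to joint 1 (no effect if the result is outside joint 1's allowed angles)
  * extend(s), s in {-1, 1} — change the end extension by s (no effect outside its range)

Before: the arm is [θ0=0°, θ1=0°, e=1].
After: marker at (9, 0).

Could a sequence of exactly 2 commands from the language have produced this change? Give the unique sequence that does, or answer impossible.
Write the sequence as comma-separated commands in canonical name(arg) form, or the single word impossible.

from: [θ0=0°, θ1=0°, e=1]
step 1 (extend(1)): [θ0=0°, θ1=0°, e=2]
step 2 (extend(1)): [θ0=0°, θ1=0°, e=3]
no rival 2-sequence matches.

extend(1), extend(1)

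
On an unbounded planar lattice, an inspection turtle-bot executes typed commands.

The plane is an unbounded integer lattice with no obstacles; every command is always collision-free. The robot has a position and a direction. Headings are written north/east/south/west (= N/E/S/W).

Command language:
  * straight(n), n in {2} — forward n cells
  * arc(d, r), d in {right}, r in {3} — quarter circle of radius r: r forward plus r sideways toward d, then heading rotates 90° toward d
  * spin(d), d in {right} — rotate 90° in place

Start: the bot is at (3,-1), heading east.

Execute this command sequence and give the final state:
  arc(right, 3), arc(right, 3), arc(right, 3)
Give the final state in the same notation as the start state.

initial: at (3,-1), heading east
1. arc(right, 3) → at (6,-4), heading south
2. arc(right, 3) → at (3,-7), heading west
3. arc(right, 3) → at (0,-4), heading north

at (0,-4), heading north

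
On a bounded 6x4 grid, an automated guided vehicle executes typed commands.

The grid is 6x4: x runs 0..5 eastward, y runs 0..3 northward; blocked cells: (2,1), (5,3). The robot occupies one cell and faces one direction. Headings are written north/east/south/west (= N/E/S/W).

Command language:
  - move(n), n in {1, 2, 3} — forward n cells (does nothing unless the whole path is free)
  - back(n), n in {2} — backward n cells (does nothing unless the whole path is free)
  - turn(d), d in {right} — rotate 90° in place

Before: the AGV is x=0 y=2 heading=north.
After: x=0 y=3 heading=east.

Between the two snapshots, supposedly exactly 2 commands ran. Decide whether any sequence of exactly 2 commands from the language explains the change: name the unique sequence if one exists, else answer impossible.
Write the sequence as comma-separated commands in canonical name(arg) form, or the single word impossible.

key: running turn(right) before move(1) would end elsewhere — order is forced
initial: x=0 y=2 heading=north
[1] after move(1): x=0 y=3 heading=north
[2] after turn(right): x=0 y=3 heading=east
no other 2-command option fits: unique.

move(1), turn(right)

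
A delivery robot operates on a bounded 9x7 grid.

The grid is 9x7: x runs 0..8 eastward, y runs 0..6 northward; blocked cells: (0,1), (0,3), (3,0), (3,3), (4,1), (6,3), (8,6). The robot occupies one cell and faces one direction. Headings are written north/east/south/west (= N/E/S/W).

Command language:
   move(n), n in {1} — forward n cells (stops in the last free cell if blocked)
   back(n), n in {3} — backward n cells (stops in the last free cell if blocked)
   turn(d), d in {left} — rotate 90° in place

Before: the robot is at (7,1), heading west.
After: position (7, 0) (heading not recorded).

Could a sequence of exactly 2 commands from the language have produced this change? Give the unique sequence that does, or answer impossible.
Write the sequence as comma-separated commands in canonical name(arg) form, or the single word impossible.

key: order matters: swapping turn(left) and move(1) lands elsewhere
t0: at (7,1), heading west
[1] after turn(left): at (7,1), heading south
[2] after move(1): at (7,0), heading south
all 9 alternatives checked — unique.

turn(left), move(1)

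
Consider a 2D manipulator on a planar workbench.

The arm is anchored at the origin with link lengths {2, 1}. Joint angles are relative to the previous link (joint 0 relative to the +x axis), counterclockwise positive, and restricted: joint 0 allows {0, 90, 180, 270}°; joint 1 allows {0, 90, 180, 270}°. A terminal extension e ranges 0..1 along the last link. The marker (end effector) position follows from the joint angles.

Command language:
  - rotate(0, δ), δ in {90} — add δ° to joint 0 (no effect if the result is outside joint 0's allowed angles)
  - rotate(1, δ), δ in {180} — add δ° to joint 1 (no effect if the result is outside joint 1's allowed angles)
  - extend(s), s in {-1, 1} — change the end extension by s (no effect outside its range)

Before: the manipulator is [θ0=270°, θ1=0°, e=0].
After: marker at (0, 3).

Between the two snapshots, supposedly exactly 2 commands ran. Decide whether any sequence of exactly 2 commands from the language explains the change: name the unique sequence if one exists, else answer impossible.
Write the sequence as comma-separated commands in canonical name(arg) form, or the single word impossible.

start: [θ0=270°, θ1=0°, e=0]
1. rotate(0, 90) → [θ0=0°, θ1=0°, e=0]
2. rotate(0, 90) → [θ0=90°, θ1=0°, e=0]
uniquely the one of 16 2-step routes that fits.

rotate(0, 90), rotate(0, 90)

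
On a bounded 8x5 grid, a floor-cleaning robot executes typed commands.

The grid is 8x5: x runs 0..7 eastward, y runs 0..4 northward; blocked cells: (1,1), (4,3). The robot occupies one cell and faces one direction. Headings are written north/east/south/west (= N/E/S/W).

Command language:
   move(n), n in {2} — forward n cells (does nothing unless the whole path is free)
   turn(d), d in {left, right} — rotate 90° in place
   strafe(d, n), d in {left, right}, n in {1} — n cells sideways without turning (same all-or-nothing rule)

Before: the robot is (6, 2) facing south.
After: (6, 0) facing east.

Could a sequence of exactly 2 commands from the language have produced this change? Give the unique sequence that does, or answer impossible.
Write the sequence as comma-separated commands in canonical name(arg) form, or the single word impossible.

move(2), turn(left)

key: order matters: swapping move(2) and turn(left) lands elsewhere
initial: (6, 2) facing south
1. move(2) → (6, 0) facing south
2. turn(left) → (6, 0) facing east
no rival 2-sequence matches.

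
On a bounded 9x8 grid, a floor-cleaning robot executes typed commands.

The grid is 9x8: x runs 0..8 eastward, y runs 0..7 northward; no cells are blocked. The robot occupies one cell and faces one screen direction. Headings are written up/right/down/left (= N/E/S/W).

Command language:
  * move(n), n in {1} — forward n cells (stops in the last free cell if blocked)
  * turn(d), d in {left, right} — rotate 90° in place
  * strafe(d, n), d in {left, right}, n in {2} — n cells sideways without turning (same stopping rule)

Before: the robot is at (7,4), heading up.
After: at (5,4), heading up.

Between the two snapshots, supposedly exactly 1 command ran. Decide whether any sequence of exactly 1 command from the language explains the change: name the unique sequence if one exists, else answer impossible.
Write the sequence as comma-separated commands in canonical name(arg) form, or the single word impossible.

key: heading stays N — the single command does not turn
from: at (7,4), heading up
t=1 strafe(left, 2) ⇒ at (5,4), heading up
all 5 alternatives checked — unique.

strafe(left, 2)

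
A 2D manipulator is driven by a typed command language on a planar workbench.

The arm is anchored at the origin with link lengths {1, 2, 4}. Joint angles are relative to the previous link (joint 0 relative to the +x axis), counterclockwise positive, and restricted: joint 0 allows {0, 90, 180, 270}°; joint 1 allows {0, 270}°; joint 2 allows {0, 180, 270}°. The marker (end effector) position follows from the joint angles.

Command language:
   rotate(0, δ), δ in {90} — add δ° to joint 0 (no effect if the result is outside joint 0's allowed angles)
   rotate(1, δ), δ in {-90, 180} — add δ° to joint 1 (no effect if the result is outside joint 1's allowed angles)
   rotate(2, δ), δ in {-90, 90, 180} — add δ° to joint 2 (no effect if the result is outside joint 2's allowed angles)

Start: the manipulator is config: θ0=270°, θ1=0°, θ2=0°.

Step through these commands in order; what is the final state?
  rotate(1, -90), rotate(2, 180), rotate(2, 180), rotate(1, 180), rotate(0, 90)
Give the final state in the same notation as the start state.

config: θ0=0°, θ1=270°, θ2=0°

start: config: θ0=270°, θ1=0°, θ2=0°
[1] after rotate(1, -90): config: θ0=270°, θ1=270°, θ2=0°
[2] after rotate(2, 180): config: θ0=270°, θ1=270°, θ2=180°
[3] after rotate(2, 180): config: θ0=270°, θ1=270°, θ2=0°
[4] after rotate(1, 180): config: θ0=270°, θ1=270°, θ2=0°
[5] after rotate(0, 90): config: θ0=0°, θ1=270°, θ2=0°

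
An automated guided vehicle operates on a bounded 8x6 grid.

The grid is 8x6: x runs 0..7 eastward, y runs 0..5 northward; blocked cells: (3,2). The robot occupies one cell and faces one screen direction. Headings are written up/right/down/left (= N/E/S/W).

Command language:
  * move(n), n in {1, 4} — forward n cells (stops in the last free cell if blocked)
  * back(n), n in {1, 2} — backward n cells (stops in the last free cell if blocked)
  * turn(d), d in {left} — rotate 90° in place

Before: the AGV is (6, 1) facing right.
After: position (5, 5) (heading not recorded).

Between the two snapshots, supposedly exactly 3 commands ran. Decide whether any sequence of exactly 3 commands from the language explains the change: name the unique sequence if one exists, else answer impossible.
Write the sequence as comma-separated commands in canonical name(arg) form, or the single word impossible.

key: running move(4) before back(1) would end elsewhere — order is forced
start: (6, 1) facing right
[1] after back(1): (5, 1) facing right
[2] after turn(left): (5, 1) facing up
[3] after move(4): (5, 5) facing up
no other 3-command option fits: unique.

back(1), turn(left), move(4)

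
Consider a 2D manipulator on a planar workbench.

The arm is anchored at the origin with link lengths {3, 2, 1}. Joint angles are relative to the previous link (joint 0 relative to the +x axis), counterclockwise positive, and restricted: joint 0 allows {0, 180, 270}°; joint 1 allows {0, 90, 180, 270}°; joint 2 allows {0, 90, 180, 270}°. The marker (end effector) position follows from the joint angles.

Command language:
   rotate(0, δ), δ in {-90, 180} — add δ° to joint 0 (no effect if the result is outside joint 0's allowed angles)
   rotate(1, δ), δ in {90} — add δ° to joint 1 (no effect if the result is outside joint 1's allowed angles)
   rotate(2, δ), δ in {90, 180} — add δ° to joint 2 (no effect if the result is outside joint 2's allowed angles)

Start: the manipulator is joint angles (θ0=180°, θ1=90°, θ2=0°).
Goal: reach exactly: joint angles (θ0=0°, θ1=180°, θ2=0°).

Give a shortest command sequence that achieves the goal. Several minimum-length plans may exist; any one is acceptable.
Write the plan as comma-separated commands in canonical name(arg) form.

initial: joint angles (θ0=180°, θ1=90°, θ2=0°)
[1] after rotate(0, 180): joint angles (θ0=0°, θ1=90°, θ2=0°)
[2] after rotate(1, 90): joint angles (θ0=0°, θ1=180°, θ2=0°)
no 1-step plan works, so 2 is optimal.

rotate(0, 180), rotate(1, 90)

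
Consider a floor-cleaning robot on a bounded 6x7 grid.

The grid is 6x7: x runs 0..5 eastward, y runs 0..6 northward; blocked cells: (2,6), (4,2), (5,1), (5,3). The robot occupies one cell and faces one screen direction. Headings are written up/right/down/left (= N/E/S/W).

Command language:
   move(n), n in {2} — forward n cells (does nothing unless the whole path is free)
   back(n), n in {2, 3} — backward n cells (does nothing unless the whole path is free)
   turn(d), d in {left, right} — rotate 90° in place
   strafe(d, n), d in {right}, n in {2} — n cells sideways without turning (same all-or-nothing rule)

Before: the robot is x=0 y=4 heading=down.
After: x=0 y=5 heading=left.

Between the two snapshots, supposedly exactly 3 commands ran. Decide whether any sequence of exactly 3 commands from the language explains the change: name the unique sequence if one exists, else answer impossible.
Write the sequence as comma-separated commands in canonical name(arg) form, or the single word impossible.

move(2), back(3), turn(right)

key: running turn(right) before move(2) would end elsewhere — order is forced
start: x=0 y=4 heading=down
1. move(2) → x=0 y=2 heading=down
2. back(3) → x=0 y=5 heading=down
3. turn(right) → x=0 y=5 heading=left
uniquely the one of 216 3-step routes that fits.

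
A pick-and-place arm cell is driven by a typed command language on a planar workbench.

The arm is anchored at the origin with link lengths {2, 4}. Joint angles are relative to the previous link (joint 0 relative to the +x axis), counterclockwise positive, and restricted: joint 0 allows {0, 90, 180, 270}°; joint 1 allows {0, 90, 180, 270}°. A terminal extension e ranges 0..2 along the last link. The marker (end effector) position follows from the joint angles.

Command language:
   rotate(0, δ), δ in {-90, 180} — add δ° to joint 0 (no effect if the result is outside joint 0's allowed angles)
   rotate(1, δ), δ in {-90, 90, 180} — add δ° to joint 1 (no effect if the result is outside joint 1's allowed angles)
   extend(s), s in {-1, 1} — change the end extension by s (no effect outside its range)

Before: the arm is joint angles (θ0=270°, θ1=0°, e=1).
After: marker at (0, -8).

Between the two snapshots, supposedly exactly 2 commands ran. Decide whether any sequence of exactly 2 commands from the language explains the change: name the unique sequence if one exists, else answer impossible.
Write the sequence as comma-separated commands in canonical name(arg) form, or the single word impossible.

begin: joint angles (θ0=270°, θ1=0°, e=1)
[1] after extend(1): joint angles (θ0=270°, θ1=0°, e=2)
[2] after extend(1): joint angles (θ0=270°, θ1=0°, e=2)
no rival 2-sequence matches.

extend(1), extend(1)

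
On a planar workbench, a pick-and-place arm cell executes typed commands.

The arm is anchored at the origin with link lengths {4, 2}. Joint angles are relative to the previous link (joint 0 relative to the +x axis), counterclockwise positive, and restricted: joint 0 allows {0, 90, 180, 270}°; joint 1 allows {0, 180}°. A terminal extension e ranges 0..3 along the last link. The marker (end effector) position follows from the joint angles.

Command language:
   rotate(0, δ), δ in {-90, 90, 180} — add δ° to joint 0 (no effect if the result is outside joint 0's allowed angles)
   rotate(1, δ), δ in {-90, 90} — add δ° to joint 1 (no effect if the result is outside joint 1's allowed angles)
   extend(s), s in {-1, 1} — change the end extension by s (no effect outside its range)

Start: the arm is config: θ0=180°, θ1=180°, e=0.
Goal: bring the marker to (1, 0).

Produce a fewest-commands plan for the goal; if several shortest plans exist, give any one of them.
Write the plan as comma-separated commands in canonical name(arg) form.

begin: config: θ0=180°, θ1=180°, e=0
[1] after extend(1): config: θ0=180°, θ1=180°, e=1
[2] after rotate(0, 180): config: θ0=0°, θ1=180°, e=1
shorter routes all fall short; 2 is best.

extend(1), rotate(0, 180)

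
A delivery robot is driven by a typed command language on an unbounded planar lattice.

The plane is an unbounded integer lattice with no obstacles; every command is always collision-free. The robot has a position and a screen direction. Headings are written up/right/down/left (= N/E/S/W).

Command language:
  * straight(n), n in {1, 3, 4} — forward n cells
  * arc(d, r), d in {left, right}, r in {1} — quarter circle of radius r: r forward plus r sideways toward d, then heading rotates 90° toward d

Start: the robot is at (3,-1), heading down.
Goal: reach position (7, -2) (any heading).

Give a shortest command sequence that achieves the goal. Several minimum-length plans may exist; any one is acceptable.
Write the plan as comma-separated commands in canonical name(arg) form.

from: at (3,-1), heading down
[1] after arc(left, 1): at (4,-2), heading right
[2] after straight(3): at (7,-2), heading right
minimal: 2 command(s), checked below 2.

arc(left, 1), straight(3)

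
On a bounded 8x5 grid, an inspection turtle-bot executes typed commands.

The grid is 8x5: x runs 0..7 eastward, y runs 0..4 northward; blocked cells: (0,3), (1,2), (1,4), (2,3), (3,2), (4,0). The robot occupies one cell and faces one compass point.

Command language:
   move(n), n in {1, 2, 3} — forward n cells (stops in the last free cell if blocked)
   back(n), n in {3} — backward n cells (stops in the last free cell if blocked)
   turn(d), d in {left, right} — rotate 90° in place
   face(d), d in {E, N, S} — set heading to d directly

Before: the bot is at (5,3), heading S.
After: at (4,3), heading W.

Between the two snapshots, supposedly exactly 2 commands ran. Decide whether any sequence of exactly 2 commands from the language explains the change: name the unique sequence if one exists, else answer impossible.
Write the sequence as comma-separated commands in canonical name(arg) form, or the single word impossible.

turn(right), move(1)

key: position moved to (4,3) AND the heading swung to W — translation plus rotation needed
initial: at (5,3), heading S
1. turn(right) → at (5,3), heading W
2. move(1) → at (4,3), heading W
all 81 alternatives checked — unique.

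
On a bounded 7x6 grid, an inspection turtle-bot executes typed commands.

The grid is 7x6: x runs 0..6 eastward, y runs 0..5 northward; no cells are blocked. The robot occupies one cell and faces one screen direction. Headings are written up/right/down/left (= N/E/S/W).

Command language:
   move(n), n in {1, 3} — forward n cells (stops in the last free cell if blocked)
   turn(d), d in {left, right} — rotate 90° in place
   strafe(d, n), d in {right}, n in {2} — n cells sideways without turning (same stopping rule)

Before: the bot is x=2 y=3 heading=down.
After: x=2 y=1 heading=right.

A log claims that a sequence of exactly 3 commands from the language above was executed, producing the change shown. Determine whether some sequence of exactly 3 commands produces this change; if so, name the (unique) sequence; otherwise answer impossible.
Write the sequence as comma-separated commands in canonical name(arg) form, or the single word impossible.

key: order matters: swapping move(1) and turn(left) lands elsewhere
initial: x=2 y=3 heading=down
1. move(1) → x=2 y=2 heading=down
2. move(1) → x=2 y=1 heading=down
3. turn(left) → x=2 y=1 heading=right
all 125 alternatives checked — unique.

move(1), move(1), turn(left)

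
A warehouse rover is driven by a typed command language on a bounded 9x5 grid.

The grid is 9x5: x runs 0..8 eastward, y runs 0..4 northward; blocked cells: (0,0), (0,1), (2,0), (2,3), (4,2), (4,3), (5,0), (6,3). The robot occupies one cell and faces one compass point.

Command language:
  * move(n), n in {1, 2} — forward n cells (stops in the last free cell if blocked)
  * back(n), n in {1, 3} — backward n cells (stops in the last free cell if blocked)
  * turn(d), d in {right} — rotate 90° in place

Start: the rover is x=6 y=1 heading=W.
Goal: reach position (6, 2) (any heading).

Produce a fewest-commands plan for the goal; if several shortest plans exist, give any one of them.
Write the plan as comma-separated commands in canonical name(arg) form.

from: x=6 y=1 heading=W
t=1 turn(right) ⇒ x=6 y=1 heading=N
t=2 move(1) ⇒ x=6 y=2 heading=N
no 1-step plan works, so 2 is optimal.

turn(right), move(1)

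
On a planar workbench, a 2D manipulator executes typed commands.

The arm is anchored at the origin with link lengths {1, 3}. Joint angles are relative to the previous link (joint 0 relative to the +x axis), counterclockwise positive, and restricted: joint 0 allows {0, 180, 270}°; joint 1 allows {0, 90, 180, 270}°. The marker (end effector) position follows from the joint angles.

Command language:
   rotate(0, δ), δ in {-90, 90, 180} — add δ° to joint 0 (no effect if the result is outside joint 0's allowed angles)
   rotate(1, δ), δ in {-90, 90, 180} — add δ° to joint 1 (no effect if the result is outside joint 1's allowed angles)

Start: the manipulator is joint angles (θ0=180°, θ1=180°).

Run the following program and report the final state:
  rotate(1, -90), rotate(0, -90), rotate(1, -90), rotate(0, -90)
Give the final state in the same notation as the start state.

initial: joint angles (θ0=180°, θ1=180°)
step 1 (rotate(1, -90)): joint angles (θ0=180°, θ1=90°)
step 2 (rotate(0, -90)): joint angles (θ0=180°, θ1=90°)
step 3 (rotate(1, -90)): joint angles (θ0=180°, θ1=0°)
step 4 (rotate(0, -90)): joint angles (θ0=180°, θ1=0°)

joint angles (θ0=180°, θ1=0°)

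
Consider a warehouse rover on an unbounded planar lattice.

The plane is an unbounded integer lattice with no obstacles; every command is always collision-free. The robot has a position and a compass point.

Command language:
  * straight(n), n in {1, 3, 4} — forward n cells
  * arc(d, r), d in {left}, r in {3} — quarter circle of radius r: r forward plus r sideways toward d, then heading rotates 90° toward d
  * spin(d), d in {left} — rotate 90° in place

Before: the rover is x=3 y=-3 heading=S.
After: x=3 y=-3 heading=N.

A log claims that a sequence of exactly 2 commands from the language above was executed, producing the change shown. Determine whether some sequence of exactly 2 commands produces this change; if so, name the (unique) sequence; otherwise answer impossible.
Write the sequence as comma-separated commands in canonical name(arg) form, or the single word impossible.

spin(left), spin(left)

key: (3,-3) unmoved — no command in the sequence translates
begin: x=3 y=-3 heading=S
step 1 (spin(left)): x=3 y=-3 heading=E
step 2 (spin(left)): x=3 y=-3 heading=N
all 25 alternatives checked — unique.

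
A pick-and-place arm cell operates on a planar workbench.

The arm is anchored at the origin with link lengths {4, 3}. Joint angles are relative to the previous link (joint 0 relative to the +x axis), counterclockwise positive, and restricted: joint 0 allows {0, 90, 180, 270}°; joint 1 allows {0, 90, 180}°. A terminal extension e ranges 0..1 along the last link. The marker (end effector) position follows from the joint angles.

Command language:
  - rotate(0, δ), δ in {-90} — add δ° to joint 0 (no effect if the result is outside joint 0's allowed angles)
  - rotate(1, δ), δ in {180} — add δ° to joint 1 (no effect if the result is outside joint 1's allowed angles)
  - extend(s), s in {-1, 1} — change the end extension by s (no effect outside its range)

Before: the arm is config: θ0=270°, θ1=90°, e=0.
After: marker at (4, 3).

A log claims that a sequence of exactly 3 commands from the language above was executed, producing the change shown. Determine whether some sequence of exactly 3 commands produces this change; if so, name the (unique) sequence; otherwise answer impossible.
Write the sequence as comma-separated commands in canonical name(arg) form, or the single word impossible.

t0: config: θ0=270°, θ1=90°, e=0
[1] after rotate(0, -90): config: θ0=180°, θ1=90°, e=0
[2] after rotate(0, -90): config: θ0=90°, θ1=90°, e=0
[3] after rotate(0, -90): config: θ0=0°, θ1=90°, e=0
no rival 3-sequence matches.

rotate(0, -90), rotate(0, -90), rotate(0, -90)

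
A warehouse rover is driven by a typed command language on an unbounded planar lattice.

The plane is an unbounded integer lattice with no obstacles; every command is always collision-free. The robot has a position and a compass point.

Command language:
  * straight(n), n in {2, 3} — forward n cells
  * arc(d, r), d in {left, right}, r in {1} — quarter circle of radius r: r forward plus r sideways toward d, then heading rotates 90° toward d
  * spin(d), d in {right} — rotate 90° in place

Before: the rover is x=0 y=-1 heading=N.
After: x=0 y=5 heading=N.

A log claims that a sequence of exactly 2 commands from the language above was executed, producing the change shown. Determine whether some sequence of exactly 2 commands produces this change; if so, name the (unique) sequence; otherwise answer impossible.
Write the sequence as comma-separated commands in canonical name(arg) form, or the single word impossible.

key: still facing N at the end — nothing in the sequence rotates
initial: x=0 y=-1 heading=N
1. straight(3) → x=0 y=2 heading=N
2. straight(3) → x=0 y=5 heading=N
no rival 2-sequence matches.

straight(3), straight(3)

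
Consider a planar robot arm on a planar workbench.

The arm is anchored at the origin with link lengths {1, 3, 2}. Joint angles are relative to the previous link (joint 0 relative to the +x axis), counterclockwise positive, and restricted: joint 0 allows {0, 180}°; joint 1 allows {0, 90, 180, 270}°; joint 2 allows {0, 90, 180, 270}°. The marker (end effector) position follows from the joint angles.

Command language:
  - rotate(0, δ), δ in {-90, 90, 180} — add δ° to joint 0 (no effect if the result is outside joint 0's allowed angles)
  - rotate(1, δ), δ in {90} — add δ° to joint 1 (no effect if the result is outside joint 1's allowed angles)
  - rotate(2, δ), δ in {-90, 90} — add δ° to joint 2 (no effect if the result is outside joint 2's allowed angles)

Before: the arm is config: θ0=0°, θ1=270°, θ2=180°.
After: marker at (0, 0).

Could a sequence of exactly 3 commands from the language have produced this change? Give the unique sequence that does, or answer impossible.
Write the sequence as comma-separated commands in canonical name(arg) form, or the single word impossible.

initial: config: θ0=0°, θ1=270°, θ2=180°
1. rotate(1, 90) → config: θ0=0°, θ1=0°, θ2=180°
2. rotate(1, 90) → config: θ0=0°, θ1=90°, θ2=180°
3. rotate(1, 90) → config: θ0=0°, θ1=180°, θ2=180°
no other 3-command option fits: unique.

rotate(1, 90), rotate(1, 90), rotate(1, 90)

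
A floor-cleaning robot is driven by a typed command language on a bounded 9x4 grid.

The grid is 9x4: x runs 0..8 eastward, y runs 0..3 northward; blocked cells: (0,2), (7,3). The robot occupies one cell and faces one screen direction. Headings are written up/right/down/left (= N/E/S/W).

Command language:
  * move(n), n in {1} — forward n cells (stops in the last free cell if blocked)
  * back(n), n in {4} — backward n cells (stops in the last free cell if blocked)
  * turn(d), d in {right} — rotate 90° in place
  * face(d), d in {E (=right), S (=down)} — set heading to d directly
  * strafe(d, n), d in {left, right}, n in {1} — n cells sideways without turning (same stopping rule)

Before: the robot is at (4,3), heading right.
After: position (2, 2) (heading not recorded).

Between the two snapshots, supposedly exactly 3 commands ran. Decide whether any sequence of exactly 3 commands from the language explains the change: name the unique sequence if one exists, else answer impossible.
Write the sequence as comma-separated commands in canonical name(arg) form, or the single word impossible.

key: back(4) is stopped early by the blocked cell at (0,2)
t0: at (4,3), heading right
t=1 strafe(right, 1) ⇒ at (4,2), heading right
t=2 back(4) ⇒ at (1,2), heading right
t=3 move(1) ⇒ at (2,2), heading right
no rival 3-sequence matches.

strafe(right, 1), back(4), move(1)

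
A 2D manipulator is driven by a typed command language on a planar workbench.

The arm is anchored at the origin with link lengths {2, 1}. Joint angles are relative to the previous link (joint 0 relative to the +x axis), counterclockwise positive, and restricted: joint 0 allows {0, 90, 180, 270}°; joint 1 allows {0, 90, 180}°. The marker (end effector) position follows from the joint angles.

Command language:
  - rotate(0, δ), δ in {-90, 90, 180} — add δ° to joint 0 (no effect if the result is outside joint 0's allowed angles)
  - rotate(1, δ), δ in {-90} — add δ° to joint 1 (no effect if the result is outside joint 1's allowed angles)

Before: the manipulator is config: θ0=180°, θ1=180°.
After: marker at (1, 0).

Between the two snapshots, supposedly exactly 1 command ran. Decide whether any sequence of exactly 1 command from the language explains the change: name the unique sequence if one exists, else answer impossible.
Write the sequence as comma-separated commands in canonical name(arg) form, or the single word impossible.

initial: config: θ0=180°, θ1=180°
[1] after rotate(0, 180): config: θ0=0°, θ1=180°
all 4 alternatives checked — unique.

rotate(0, 180)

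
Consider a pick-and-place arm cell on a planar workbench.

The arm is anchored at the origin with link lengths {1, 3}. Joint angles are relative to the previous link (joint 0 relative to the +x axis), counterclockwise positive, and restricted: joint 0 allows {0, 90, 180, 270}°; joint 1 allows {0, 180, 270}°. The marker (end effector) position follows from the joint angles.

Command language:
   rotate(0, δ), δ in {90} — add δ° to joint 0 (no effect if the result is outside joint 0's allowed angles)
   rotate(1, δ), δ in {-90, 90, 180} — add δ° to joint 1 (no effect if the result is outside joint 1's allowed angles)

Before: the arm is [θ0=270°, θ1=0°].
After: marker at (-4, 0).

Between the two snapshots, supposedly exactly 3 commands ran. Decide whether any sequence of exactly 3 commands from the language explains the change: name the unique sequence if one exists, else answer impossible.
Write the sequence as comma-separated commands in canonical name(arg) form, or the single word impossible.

rotate(0, 90), rotate(0, 90), rotate(0, 90)

start: [θ0=270°, θ1=0°]
step 1 (rotate(0, 90)): [θ0=0°, θ1=0°]
step 2 (rotate(0, 90)): [θ0=90°, θ1=0°]
step 3 (rotate(0, 90)): [θ0=180°, θ1=0°]
no rival 3-sequence matches.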